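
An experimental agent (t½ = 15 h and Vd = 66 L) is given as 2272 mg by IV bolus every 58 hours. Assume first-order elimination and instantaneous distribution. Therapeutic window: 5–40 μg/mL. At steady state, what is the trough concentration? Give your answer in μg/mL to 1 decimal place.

k = ln2/t½ = ln2/15 ≈ 0.046210 h⁻¹; fraction remaining f = e^(−kτ) = e^(−0.046210×58) ≈ 0.0686.
Each bolus raises the concentration by D/Vd = 2272/66 ≈ 34.424 μg/mL.
Steady-state trough Cmin,ss = C₀·f/(1−f) ≈ 34.424 × 0.0686/0.9314 ≈ 2.535 μg/mL.
Trough 2.5 μg/mL vs MEC 5 μg/mL: subtherapeutic.

2.5 μg/mL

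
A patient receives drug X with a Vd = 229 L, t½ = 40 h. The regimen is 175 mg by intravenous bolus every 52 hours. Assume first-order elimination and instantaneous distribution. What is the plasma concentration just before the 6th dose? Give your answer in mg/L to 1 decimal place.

f = (1/2)^(τ/t½) = (1/2)^(52/40) ≈ 0.4061.
C₀ = D/Vd = 175/229 ≈ 0.764 mg/L.
Before the 6th dose, 5 doses have been given. Superposition: Cmin = C₀·(f + f² + … + f^5).
≈ 0.764 × (0.4061 + 0.1649 + 0.0670 + 0.0272 + 0.0110) ≈ 0.764 × 0.6762 ≈ 0.517 mg/L.

0.5 mg/L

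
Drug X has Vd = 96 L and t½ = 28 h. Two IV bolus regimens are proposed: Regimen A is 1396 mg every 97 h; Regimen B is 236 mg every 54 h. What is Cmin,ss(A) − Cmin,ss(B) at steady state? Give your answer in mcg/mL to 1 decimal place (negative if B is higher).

Regimen A: f = (1/2)^(97/28) ≈ 0.0906; Cmin,ss = (1396/96)·f/(1−f) ≈ 1.449 mcg/mL.
Regimen B: f = (1/2)^(54/28) ≈ 0.2627; Cmin,ss = (236/96)·f/(1−f) ≈ 0.876 mcg/mL.
Difference ≈ 1.449 − 0.876 ≈ 0.573 mcg/mL.

0.6 mcg/mL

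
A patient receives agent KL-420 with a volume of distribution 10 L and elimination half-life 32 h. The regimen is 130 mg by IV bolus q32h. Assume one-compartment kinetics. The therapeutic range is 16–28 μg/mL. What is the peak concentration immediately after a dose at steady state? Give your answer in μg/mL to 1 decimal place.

The dosing interval is 1 half-life, so f = 2^(−1) = 0.5.
At steady state, R = 1/(1 − 0.5) = 2/1.
Single-dose peak C₀ = D/Vd = 130/10 = 13 μg/mL.
Steady-state peak Cmax,ss = C₀·R = 13 × 2/1 ≈ 26.000 μg/mL.
Peak 26.0 μg/mL vs MTC 28 μg/mL: below toxic threshold.

26.0 μg/mL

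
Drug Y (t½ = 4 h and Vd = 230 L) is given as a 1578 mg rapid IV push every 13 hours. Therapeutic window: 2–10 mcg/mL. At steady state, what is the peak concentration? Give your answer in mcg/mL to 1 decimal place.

Over one 13-h interval, 13/4 ≈ 3.25 half-lives elapse, leaving f ≈ 0.1051 of each dose.
At steady state, accumulation factor R = 1/(1 − e^(−kτ)) ≈ 1.1174.
Single-dose peak C₀ = D/Vd = 1578/230 ≈ 6.861 mcg/mL.
Steady-state peak Cmax,ss = C₀·R ≈ 6.861 × 1.1174 ≈ 7.666 mcg/mL.
Peak 7.7 mcg/mL vs MTC 10 mcg/mL: below toxic threshold.

7.7 mcg/mL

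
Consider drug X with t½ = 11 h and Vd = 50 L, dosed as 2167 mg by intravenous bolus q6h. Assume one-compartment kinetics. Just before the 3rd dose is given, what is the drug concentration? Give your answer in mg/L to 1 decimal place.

50.0 mg/L

f = (1/2)^(τ/t½) = (1/2)^(6/11) ≈ 0.6852.
C₀ = D/Vd = 2167/50 ≈ 43.340 mg/L.
Before the 3rd dose, 2 doses have been given. Superposition: Cmin = C₀·(f + f²).
≈ 43.340 × (0.6852 + 0.4695) ≈ 43.340 × 1.1547 ≈ 50.045 mg/L.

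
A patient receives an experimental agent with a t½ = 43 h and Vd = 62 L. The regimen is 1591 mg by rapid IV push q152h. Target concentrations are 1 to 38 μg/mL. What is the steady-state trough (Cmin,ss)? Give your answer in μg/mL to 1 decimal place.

k = ln2/t½ = ln2/43 ≈ 0.016120 h⁻¹; fraction remaining f = e^(−kτ) = e^(−0.016120×152) ≈ 0.0863.
Accumulation ratio R = 1/(1 − f) ≈ 1/0.9137 ≈ 1.0945.
Single-dose peak C₀ = D/Vd = 1591/62 ≈ 25.661 μg/mL.
Steady-state peak Cmax,ss = C₀·R ≈ 25.661 × 1.0945 ≈ 28.086 μg/mL.
Steady-state trough Cmin,ss = Cmax,ss·f ≈ 28.086 × 0.0863 ≈ 2.424 μg/mL.
Trough 2.4 μg/mL vs MEC 1 μg/mL: adequate.

2.4 μg/mL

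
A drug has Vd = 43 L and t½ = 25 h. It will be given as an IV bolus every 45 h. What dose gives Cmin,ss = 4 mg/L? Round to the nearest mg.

τ/t½ = 45/25 ≈ 1.8, so f = (1/2)^(45/25) ≈ 0.287175.
Cmin,ss = (D/Vd)·f/(1−f), so D = Cmin,ss·Vd·(1−f)/f.
D = 4 × 43 × (1−f)/f ≈ 4 × 43 × 2.48220 ≈ 426.94 mg.

427 mg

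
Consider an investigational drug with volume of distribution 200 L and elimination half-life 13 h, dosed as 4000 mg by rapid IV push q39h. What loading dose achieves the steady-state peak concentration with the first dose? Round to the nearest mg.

f = (1/2)^(39/13) ≈ 0.125000; accumulation ratio R = 1/(1−f) ≈ 1.14286.
Loading dose to hit Cmax,ss on first dose: D_load = D_maint·R ≈ 4000 × 1.14286 ≈ 4571.44 mg.

4571 mg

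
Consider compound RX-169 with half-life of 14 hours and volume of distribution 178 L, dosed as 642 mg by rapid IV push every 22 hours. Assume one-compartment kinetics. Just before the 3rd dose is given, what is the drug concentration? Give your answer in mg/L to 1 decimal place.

1.6 mg/L

f = (1/2)^(τ/t½) = (1/2)^(22/14) ≈ 0.3365.
C₀ = D/Vd = 642/178 ≈ 3.607 mg/L.
Before the 3rd dose, 2 doses have been given. Superposition: Cmin = C₀·(f + f²).
≈ 3.607 × (0.3365 + 0.1132) ≈ 3.607 × 0.4497 ≈ 1.622 mg/L.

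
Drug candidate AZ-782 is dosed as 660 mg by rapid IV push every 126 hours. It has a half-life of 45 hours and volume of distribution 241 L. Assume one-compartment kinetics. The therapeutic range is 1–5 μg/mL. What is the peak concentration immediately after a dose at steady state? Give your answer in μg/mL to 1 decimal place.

3.2 μg/mL

k = ln2/t½ = ln2/45 ≈ 0.015403 h⁻¹; fraction remaining f = e^(−kτ) = e^(−0.015403×126) ≈ 0.1436.
At steady state, accumulation factor R = 1/(1 − e^(−kτ)) ≈ 1.1677.
Each bolus raises the concentration by D/Vd = 660/241 ≈ 2.739 μg/mL.
Steady-state peak Cmax,ss = C₀·R ≈ 2.739 × 1.1677 ≈ 3.198 μg/mL.
Peak 3.2 μg/mL vs MTC 5 μg/mL: below toxic threshold.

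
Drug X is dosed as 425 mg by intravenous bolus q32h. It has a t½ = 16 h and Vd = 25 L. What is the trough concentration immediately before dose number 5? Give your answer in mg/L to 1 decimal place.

5.6 mg/L

f = (1/2)^(τ/t½) = (1/2)^(32/16) ≈ 0.2500.
C₀ = D/Vd = 425/25 ≈ 17.000 mg/L.
Before the 5th dose, 4 doses have been given. Superposition: Cmin = C₀·(f + f² + … + f^4).
≈ 17.000 × (0.2500 + 0.0625 + 0.0156 + 0.0039) ≈ 17.000 × 0.3320 ≈ 5.644 mg/L.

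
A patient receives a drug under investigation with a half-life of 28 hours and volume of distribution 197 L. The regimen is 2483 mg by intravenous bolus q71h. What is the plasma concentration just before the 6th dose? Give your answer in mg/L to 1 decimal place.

2.6 mg/L

f = (1/2)^(τ/t½) = (1/2)^(71/28) ≈ 0.1725.
C₀ = D/Vd = 2483/197 ≈ 12.604 mg/L.
Before the 6th dose, 5 doses have been given. Superposition: Cmin = C₀·(f + f² + … + f^5).
≈ 12.604 × (0.1725 + 0.0298 + 0.0051 + 0.0009 + 0.0002) ≈ 12.604 × 0.2085 ≈ 2.628 mg/L.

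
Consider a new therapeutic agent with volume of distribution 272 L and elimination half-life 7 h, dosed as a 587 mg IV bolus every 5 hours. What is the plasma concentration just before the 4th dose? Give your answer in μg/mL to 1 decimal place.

2.6 μg/mL

f = (1/2)^(τ/t½) = (1/2)^(5/7) ≈ 0.6095.
C₀ = D/Vd = 587/272 ≈ 2.158 μg/mL.
Before the 4th dose, 3 doses have been given. Superposition: Cmin = C₀·(f + f² + … + f^3).
≈ 2.158 × (0.6095 + 0.3715 + 0.2264) ≈ 2.158 × 1.2074 ≈ 2.606 μg/mL.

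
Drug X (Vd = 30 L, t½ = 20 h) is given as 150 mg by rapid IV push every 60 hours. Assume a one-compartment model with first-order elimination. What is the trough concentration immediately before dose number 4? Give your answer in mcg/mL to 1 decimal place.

f = (1/2)^(τ/t½) = (1/2)^(60/20) ≈ 0.1250.
C₀ = D/Vd = 150/30 ≈ 5.000 mcg/mL.
Before the 4th dose, 3 doses have been given. Superposition: Cmin = C₀·(f + f² + … + f^3).
≈ 5.000 × (0.1250 + 0.0156 + 0.0020) ≈ 5.000 × 0.1426 ≈ 0.713 mcg/mL.

0.7 mcg/mL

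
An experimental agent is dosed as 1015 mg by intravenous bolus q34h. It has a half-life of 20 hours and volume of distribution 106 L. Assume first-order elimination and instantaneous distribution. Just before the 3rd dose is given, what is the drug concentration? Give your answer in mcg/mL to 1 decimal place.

3.9 mcg/mL

f = (1/2)^(τ/t½) = (1/2)^(34/20) ≈ 0.3078.
C₀ = D/Vd = 1015/106 ≈ 9.575 mcg/mL.
Before the 3rd dose, 2 doses have been given. Superposition: Cmin = C₀·(f + f²).
≈ 9.575 × (0.3078 + 0.0947) ≈ 9.575 × 0.4025 ≈ 3.854 mcg/mL.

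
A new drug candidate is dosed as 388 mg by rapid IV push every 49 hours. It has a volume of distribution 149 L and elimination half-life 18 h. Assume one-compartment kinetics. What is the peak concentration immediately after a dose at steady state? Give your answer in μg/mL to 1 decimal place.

3.1 μg/mL

Over one 49-h interval, 49/18 ≈ 2.7222 half-lives elapse, leaving f ≈ 0.1515 of each dose.
Accumulation ratio R = 1/(1 − f) ≈ 1/0.8485 ≈ 1.1786.
Each bolus raises the concentration by D/Vd = 388/149 ≈ 2.604 μg/mL.
Steady-state peak Cmax,ss = C₀·R ≈ 2.604 × 1.1786 ≈ 3.069 μg/mL.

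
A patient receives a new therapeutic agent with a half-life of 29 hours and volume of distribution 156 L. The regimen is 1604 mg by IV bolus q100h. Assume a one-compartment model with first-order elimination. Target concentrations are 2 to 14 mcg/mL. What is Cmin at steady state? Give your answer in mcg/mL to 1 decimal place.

1.0 mcg/mL

Over one 100-h interval, 100/29 ≈ 3.4483 half-lives elapse, leaving f ≈ 0.0916 of each dose.
At steady state, accumulation factor R = 1/(1 − e^(−kτ)) ≈ 1.1008.
Single-dose peak C₀ = D/Vd = 1604/156 ≈ 10.282 mcg/mL.
Steady-state peak Cmax,ss = C₀·R ≈ 10.282 × 1.1008 ≈ 11.318 mcg/mL.
One interval later, Cmin,ss = Cmax,ss·e^(−kτ) ≈ 11.318 × 0.0916 ≈ 1.037 mcg/mL.
Trough 1.0 mcg/mL vs MEC 2 mcg/mL: subtherapeutic.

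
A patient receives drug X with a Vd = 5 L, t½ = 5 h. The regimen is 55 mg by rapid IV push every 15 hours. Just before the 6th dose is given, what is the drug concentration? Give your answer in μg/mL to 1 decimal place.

f = (1/2)^(τ/t½) = (1/2)^(15/5) ≈ 0.1250.
C₀ = D/Vd = 55/5 ≈ 11.000 μg/mL.
Before the 6th dose, 5 doses have been given. Superposition: Cmin = C₀·(f + f² + … + f^5).
≈ 11.000 × (0.1250 + 0.0156 + 0.0020 + 0.0002 + 0.0000) ≈ 11.000 × 0.1428 ≈ 1.571 μg/mL.

1.6 μg/mL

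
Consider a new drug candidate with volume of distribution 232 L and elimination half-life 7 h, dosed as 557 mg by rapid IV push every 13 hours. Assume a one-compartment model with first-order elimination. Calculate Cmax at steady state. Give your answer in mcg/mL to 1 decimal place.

τ/t½ = 13/7 ≈ 1.8571, so fraction remaining f = (1/2)^(13/7) ≈ 0.2760.
At steady state, accumulation factor R = 1/(1 − e^(−kτ)) ≈ 1.3812.
Each bolus raises the concentration by D/Vd = 557/232 ≈ 2.401 mcg/mL.
Cmax,ss = C₀/(1 − f) ≈ 2.401/0.7240 ≈ 3.316 mcg/mL.

3.3 mcg/mL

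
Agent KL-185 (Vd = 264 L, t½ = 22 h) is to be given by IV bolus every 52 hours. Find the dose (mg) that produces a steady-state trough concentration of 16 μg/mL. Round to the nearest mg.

τ/t½ = 52/22 ≈ 2.3636, so f = (1/2)^(52/22) ≈ 0.194301.
Cmin,ss = (D/Vd)·f/(1−f), so D = Cmin,ss·Vd·(1−f)/f.
D = 16 × 264 × (1−f)/f ≈ 16 × 264 × 4.14665 ≈ 17515.45 mg.

17515 mg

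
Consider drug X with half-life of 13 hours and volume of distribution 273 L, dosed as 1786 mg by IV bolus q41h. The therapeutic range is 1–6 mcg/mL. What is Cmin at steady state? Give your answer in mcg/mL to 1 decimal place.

τ/t½ = 41/13 ≈ 3.1538, so fraction remaining f = (1/2)^(41/13) ≈ 0.1124.
Accumulation ratio R = 1/(1 − f) ≈ 1/0.8876 ≈ 1.1266.
Single-dose peak C₀ = D/Vd = 1786/273 ≈ 6.542 mcg/mL.
Cmax,ss = C₀/(1 − f) ≈ 6.542/0.8876 ≈ 7.370 mcg/mL.
Steady-state trough Cmin,ss = Cmax,ss·f ≈ 7.370 × 0.1124 ≈ 0.828 mcg/mL.
Trough 0.8 mcg/mL vs MEC 1 mcg/mL: subtherapeutic.

0.8 mcg/mL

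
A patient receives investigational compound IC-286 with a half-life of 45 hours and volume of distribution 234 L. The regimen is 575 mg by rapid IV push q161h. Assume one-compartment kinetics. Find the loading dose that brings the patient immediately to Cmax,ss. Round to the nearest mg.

628 mg

f = (1/2)^(161/45) ≈ 0.083749; accumulation ratio R = 1/(1−f) ≈ 1.09140.
Loading dose to hit Cmax,ss on first dose: D_load = D_maint·R ≈ 575 × 1.09140 ≈ 627.55 mg.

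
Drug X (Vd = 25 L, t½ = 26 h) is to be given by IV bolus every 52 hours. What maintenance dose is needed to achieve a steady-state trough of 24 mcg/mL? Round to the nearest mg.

1800 mg

τ/t½ = 52/26 ≈ 2, so f = (1/2)^(52/26) ≈ 0.250000.
Cmin,ss = (D/Vd)·f/(1−f), so D = Cmin,ss·Vd·(1−f)/f.
D = 24 × 25 × (1−f)/f ≈ 24 × 25 × 3.00000 ≈ 1800.00 mg.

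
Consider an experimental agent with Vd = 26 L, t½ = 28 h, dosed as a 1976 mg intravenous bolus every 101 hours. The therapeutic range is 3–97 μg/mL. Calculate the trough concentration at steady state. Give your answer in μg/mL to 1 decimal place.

τ/t½ = 101/28 ≈ 3.6071, so fraction remaining f = (1/2)^(101/28) ≈ 0.0821.
At steady state, accumulation factor R = 1/(1 − e^(−kτ)) ≈ 1.0894.
Single-dose peak C₀ = D/Vd = 1976/26 ≈ 76.000 μg/mL.
Steady-state peak Cmax,ss = C₀·R ≈ 76.000 × 1.0894 ≈ 82.794 μg/mL.
Steady-state trough Cmin,ss = Cmax,ss·f ≈ 82.794 × 0.0821 ≈ 6.797 μg/mL.
Trough 6.8 μg/mL vs MEC 3 μg/mL: adequate.

6.8 μg/mL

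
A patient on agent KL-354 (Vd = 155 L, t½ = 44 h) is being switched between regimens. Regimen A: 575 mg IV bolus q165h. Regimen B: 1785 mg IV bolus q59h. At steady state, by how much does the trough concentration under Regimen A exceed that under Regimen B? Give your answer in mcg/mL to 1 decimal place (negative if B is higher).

Regimen A: f = (1/2)^(165/44) ≈ 0.0743; Cmin,ss = (575/155)·f/(1−f) ≈ 0.298 mcg/mL.
Regimen B: f = (1/2)^(59/44) ≈ 0.3948; Cmin,ss = (1785/155)·f/(1−f) ≈ 7.513 mcg/mL.
Difference ≈ 0.298 − 7.513 ≈ -7.215 mcg/mL.

-7.2 mcg/mL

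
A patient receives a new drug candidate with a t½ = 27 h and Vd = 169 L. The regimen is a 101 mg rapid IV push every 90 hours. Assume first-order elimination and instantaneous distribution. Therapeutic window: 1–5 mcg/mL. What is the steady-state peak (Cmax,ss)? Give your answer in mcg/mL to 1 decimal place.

Over one 90-h interval, 90/27 ≈ 3.3333 half-lives elapse, leaving f ≈ 0.0992 of each dose.
Accumulation ratio R = 1/(1 − f) ≈ 1/0.9008 ≈ 1.1101.
Single-dose peak C₀ = D/Vd = 101/169 ≈ 0.598 mcg/mL.
Steady-state peak Cmax,ss = C₀·R ≈ 0.598 × 1.1101 ≈ 0.664 mcg/mL.
Peak 0.7 mcg/mL vs MTC 5 mcg/mL: below toxic threshold.

0.7 mcg/mL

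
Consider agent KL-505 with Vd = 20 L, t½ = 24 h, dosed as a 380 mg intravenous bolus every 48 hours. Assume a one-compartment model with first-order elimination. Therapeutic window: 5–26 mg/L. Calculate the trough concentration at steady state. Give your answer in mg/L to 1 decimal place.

6.3 mg/L

The dosing interval is 2 half-lives, so f = 2^(−2) = 0.25.
Accumulation ratio R = 1/(1 − f) = 1/0.75 = 4/3.
Single-dose peak C₀ = D/Vd = 380/20 = 19 mg/L.
Steady-state peak Cmax,ss = C₀·R = 19 × 4/3 ≈ 25.333 mg/L.
Steady-state trough Cmin,ss = Cmax,ss·f ≈ 25.333 × 0.25 ≈ 6.333 mg/L.
Trough 6.3 mg/L vs MEC 5 mg/L: adequate.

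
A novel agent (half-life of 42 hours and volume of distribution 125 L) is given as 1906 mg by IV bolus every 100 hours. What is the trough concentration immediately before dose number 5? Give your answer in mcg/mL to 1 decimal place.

f = (1/2)^(τ/t½) = (1/2)^(100/42) ≈ 0.1920.
C₀ = D/Vd = 1906/125 ≈ 15.248 mcg/mL.
Before the 5th dose, 4 doses have been given. Superposition: Cmin = C₀·(f + f² + … + f^4).
≈ 15.248 × (0.1920 + 0.0369 + 0.0071 + 0.0014) ≈ 15.248 × 0.2374 ≈ 3.620 mcg/mL.

3.6 mcg/mL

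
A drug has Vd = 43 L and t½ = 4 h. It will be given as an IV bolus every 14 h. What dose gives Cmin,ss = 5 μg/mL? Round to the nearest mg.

2217 mg

τ/t½ = 14/4 ≈ 3.5, so f = (1/2)^(14/4) ≈ 0.088388.
Cmin,ss = (D/Vd)·f/(1−f), so D = Cmin,ss·Vd·(1−f)/f.
D = 5 × 43 × (1−f)/f ≈ 5 × 43 × 10.31375 ≈ 2217.46 mg.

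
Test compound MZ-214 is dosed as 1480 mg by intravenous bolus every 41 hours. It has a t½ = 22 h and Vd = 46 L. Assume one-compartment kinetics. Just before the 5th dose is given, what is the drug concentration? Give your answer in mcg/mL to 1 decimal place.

f = (1/2)^(τ/t½) = (1/2)^(41/22) ≈ 0.2748.
C₀ = D/Vd = 1480/46 ≈ 32.174 mcg/mL.
Before the 5th dose, 4 doses have been given. Superposition: Cmin = C₀·(f + f² + … + f^4).
≈ 32.174 × (0.2748 + 0.0755 + 0.0208 + 0.0057) ≈ 32.174 × 0.3768 ≈ 12.123 mcg/mL.

12.1 mcg/mL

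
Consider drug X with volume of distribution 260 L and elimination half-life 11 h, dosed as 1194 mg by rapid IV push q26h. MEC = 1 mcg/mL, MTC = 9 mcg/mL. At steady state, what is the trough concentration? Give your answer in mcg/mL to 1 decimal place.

1.1 mcg/mL

τ/t½ = 26/11 ≈ 2.3636, so fraction remaining f = (1/2)^(26/11) ≈ 0.1943.
At steady state, accumulation factor R = 1/(1 − e^(−kτ)) ≈ 1.2412.
Each bolus raises the concentration by D/Vd = 1194/260 ≈ 4.592 mcg/mL.
Cmax,ss = C₀/(1 − f) ≈ 4.592/0.8057 ≈ 5.699 mcg/mL.
One interval later, Cmin,ss = Cmax,ss·e^(−kτ) ≈ 5.699 × 0.1943 ≈ 1.107 mcg/mL.
Trough 1.1 mcg/mL vs MEC 1 mcg/mL: adequate.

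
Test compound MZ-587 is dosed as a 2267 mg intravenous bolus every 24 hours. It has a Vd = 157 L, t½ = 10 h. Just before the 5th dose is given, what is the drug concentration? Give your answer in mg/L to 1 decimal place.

3.4 mg/L

f = (1/2)^(τ/t½) = (1/2)^(24/10) ≈ 0.1895.
C₀ = D/Vd = 2267/157 ≈ 14.439 mg/L.
Before the 5th dose, 4 doses have been given. Superposition: Cmin = C₀·(f + f² + … + f^4).
≈ 14.439 × (0.1895 + 0.0359 + 0.0068 + 0.0013) ≈ 14.439 × 0.2335 ≈ 3.372 mg/L.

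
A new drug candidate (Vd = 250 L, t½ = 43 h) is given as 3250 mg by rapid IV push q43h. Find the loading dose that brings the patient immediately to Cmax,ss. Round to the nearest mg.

6500 mg

f = (1/2)^(43/43) ≈ 0.500000; accumulation ratio R = 1/(1−f) ≈ 2.00000.
Loading dose to hit Cmax,ss on first dose: D_load = D_maint·R ≈ 3250 × 2.00000 ≈ 6500.00 mg.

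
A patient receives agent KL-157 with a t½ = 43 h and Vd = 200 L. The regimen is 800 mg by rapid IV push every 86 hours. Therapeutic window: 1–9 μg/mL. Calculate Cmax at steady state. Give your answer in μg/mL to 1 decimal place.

τ = 86 h = 2 half-lives, so f = (1/2)^2 = 0.25.
At steady state, R = 1/(1 − 0.25) = 4/3.
Single-dose peak C₀ = D/Vd = 800/200 = 4 μg/mL.
Steady-state peak Cmax,ss = C₀·R = 4 × 4/3 ≈ 5.333 μg/mL.
Peak 5.3 μg/mL vs MTC 9 μg/mL: below toxic threshold.

5.3 μg/mL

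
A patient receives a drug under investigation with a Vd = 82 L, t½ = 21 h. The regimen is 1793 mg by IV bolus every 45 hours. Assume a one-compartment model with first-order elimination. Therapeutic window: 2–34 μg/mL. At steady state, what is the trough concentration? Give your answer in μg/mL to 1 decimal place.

6.4 μg/mL

k = ln2/t½ = ln2/21 ≈ 0.033007 h⁻¹; fraction remaining f = e^(−kτ) = e^(−0.033007×45) ≈ 0.2264.
Accumulation ratio R = 1/(1 − f) ≈ 1/0.7736 ≈ 1.2927.
Each bolus raises the concentration by D/Vd = 1793/82 ≈ 21.866 μg/mL.
Cmax,ss = C₀/(1 − f) ≈ 21.866/0.7736 ≈ 28.265 μg/mL.
One interval later, Cmin,ss = Cmax,ss·e^(−kτ) ≈ 28.265 × 0.2264 ≈ 6.399 μg/mL.
Trough 6.4 μg/mL vs MEC 2 μg/mL: adequate.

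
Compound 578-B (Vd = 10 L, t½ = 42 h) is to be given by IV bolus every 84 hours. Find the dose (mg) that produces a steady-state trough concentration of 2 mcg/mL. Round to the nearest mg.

60 mg

τ/t½ = 84/42 ≈ 2, so f = (1/2)^(84/42) ≈ 0.250000.
Cmin,ss = (D/Vd)·f/(1−f), so D = Cmin,ss·Vd·(1−f)/f.
D = 2 × 10 × (1−f)/f ≈ 2 × 10 × 3.00000 ≈ 60.00 mg.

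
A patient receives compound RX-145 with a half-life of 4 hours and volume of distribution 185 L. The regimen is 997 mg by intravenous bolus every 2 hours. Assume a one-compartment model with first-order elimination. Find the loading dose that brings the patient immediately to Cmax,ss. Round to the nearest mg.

f = (1/2)^(2/4) ≈ 0.707107; accumulation ratio R = 1/(1−f) ≈ 3.41422.
Loading dose to hit Cmax,ss on first dose: D_load = D_maint·R ≈ 997 × 3.41422 ≈ 3403.98 mg.

3404 mg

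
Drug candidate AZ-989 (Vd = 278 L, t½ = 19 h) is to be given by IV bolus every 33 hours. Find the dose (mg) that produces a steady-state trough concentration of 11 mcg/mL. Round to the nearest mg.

7134 mg

τ/t½ = 33/19 ≈ 1.7368, so f = (1/2)^(33/19) ≈ 0.300026.
Cmin,ss = (D/Vd)·f/(1−f), so D = Cmin,ss·Vd·(1−f)/f.
D = 11 × 278 × (1−f)/f ≈ 11 × 278 × 2.33304 ≈ 7134.44 mg.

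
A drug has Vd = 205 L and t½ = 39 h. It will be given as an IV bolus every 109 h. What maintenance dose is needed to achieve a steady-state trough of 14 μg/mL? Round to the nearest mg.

τ/t½ = 109/39 ≈ 2.7949, so f = (1/2)^(109/39) ≈ 0.144099.
Cmin,ss = (D/Vd)·f/(1−f), so D = Cmin,ss·Vd·(1−f)/f.
D = 14 × 205 × (1−f)/f ≈ 14 × 205 × 5.93967 ≈ 17046.85 mg.

17047 mg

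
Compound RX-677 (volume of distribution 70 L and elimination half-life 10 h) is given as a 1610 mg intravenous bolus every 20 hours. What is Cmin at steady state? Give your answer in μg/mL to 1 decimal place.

7.7 μg/mL

The dosing interval is 2 half-lives, so f = 2^(−2) = 0.25.
Accumulation ratio R = 1/(1 − f) = 1/0.75 = 4/3.
Single-dose peak C₀ = D/Vd = 1610/70 = 23 μg/mL.
Steady-state peak Cmax,ss = C₀·R = 23 × 4/3 ≈ 30.667 μg/mL.
Steady-state trough Cmin,ss = Cmax,ss·f ≈ 30.667 × 0.25 ≈ 7.667 μg/mL.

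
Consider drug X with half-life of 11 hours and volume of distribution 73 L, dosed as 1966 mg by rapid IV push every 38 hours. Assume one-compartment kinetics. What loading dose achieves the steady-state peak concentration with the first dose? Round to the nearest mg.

2163 mg

f = (1/2)^(38/11) ≈ 0.091218; accumulation ratio R = 1/(1−f) ≈ 1.10037.
Loading dose to hit Cmax,ss on first dose: D_load = D_maint·R ≈ 1966 × 1.10037 ≈ 2163.33 mg.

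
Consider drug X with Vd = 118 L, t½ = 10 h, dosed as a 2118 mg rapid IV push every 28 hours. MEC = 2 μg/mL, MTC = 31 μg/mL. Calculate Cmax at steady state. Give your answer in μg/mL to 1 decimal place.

Over one 28-h interval, 28/10 ≈ 2.8 half-lives elapse, leaving f ≈ 0.1436 of each dose.
At steady state, accumulation factor R = 1/(1 − e^(−kτ)) ≈ 1.1677.
Single-dose peak C₀ = D/Vd = 2118/118 ≈ 17.949 μg/mL.
Cmax,ss = C₀/(1 − f) ≈ 17.949/0.8564 ≈ 20.959 μg/mL.
Peak 21.0 μg/mL vs MTC 31 μg/mL: below toxic threshold.

21.0 μg/mL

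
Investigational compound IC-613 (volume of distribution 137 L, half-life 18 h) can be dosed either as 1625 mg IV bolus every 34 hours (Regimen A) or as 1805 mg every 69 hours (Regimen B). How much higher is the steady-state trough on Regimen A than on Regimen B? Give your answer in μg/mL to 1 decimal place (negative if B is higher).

3.4 μg/mL

Regimen A: f = (1/2)^(34/18) ≈ 0.2700; Cmin,ss = (1625/137)·f/(1−f) ≈ 4.387 μg/mL.
Regimen B: f = (1/2)^(69/18) ≈ 0.0702; Cmin,ss = (1805/137)·f/(1−f) ≈ 0.995 μg/mL.
Difference ≈ 4.387 − 0.995 ≈ 3.392 μg/mL.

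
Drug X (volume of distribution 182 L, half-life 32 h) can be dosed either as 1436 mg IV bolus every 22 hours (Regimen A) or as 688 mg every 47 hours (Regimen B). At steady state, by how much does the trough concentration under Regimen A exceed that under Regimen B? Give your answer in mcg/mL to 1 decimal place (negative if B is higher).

10.8 mcg/mL

Regimen A: f = (1/2)^(22/32) ≈ 0.6209; Cmin,ss = (1436/182)·f/(1−f) ≈ 12.923 mcg/mL.
Regimen B: f = (1/2)^(47/32) ≈ 0.3613; Cmin,ss = (688/182)·f/(1−f) ≈ 2.138 mcg/mL.
Difference ≈ 12.923 − 2.138 ≈ 10.785 mcg/mL.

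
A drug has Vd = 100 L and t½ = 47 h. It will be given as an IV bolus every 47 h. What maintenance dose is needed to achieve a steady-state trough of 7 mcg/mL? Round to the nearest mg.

τ/t½ = 47/47 ≈ 1, so f = (1/2)^(47/47) ≈ 0.500000.
Cmin,ss = (D/Vd)·f/(1−f), so D = Cmin,ss·Vd·(1−f)/f.
D = 7 × 100 × (1−f)/f ≈ 7 × 100 × 1.00000 ≈ 700.00 mg.

700 mg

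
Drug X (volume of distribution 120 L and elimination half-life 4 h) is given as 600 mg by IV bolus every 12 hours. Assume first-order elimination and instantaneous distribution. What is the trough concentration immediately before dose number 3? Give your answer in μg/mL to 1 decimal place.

f = (1/2)^(τ/t½) = (1/2)^(12/4) ≈ 0.1250.
C₀ = D/Vd = 600/120 ≈ 5.000 μg/mL.
Before the 3rd dose, 2 doses have been given. Superposition: Cmin = C₀·(f + f²).
≈ 5.000 × (0.1250 + 0.0156) ≈ 5.000 × 0.1406 ≈ 0.703 μg/mL.

0.7 μg/mL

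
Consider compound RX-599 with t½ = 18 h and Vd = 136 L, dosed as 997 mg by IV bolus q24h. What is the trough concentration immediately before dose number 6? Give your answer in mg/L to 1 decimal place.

4.8 mg/L

f = (1/2)^(τ/t½) = (1/2)^(24/18) ≈ 0.3969.
C₀ = D/Vd = 997/136 ≈ 7.331 mg/L.
Before the 6th dose, 5 doses have been given. Superposition: Cmin = C₀·(f + f² + … + f^5).
≈ 7.331 × (0.3969 + 0.1575 + 0.0625 + 0.0248 + 0.0098) ≈ 7.331 × 0.6515 ≈ 4.776 mg/L.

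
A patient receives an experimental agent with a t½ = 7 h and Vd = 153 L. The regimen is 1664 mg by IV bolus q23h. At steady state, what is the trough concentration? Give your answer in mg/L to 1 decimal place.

1.2 mg/L

Over one 23-h interval, 23/7 ≈ 3.2857 half-lives elapse, leaving f ≈ 0.1025 of each dose.
At steady state, accumulation factor R = 1/(1 − e^(−kτ)) ≈ 1.1142.
Single-dose peak C₀ = D/Vd = 1664/153 ≈ 10.876 mg/L.
Cmax,ss = C₀/(1 − f) ≈ 10.876/0.8975 ≈ 12.118 mg/L.
One interval later, Cmin,ss = Cmax,ss·e^(−kτ) ≈ 12.118 × 0.1025 ≈ 1.242 mg/L.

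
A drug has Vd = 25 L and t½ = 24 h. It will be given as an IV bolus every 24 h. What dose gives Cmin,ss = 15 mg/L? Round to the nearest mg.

τ/t½ = 24/24 ≈ 1, so f = (1/2)^(24/24) ≈ 0.500000.
Cmin,ss = (D/Vd)·f/(1−f), so D = Cmin,ss·Vd·(1−f)/f.
D = 15 × 25 × (1−f)/f ≈ 15 × 25 × 1.00000 ≈ 375.00 mg.

375 mg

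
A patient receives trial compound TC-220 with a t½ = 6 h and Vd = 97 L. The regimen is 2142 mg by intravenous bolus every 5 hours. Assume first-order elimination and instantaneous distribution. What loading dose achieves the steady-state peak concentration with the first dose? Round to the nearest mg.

f = (1/2)^(5/6) ≈ 0.561231; accumulation ratio R = 1/(1−f) ≈ 2.27910.
Loading dose to hit Cmax,ss on first dose: D_load = D_maint·R ≈ 2142 × 2.27910 ≈ 4881.83 mg.

4882 mg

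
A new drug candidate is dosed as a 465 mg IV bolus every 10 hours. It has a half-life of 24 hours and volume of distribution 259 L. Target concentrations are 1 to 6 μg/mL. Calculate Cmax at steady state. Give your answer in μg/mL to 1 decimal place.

Over one 10-h interval, 10/24 ≈ 0.41667 half-lives elapse, leaving f ≈ 0.7492 of each dose.
At steady state, accumulation factor R = 1/(1 − e^(−kτ)) ≈ 3.9872.
Each bolus raises the concentration by D/Vd = 465/259 ≈ 1.795 μg/mL.
Steady-state peak Cmax,ss = C₀·R ≈ 1.795 × 3.9872 ≈ 7.157 μg/mL.
Peak 7.2 μg/mL vs MTC 6 μg/mL: exceeds toxic threshold.

7.2 μg/mL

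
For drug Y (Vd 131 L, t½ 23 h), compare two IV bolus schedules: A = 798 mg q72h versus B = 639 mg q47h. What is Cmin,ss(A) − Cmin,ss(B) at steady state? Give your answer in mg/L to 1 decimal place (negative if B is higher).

Regimen A: f = (1/2)^(72/23) ≈ 0.1142; Cmin,ss = (798/131)·f/(1−f) ≈ 0.785 mg/L.
Regimen B: f = (1/2)^(47/23) ≈ 0.2426; Cmin,ss = (639/131)·f/(1−f) ≈ 1.562 mg/L.
Difference ≈ 0.785 − 1.562 ≈ -0.777 mg/L.

-0.8 mg/L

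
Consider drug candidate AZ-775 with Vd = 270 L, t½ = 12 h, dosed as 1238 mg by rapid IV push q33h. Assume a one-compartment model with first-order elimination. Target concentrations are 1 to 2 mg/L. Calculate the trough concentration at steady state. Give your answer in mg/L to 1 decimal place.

0.8 mg/L

k = ln2/t½ = ln2/12 ≈ 0.057762 h⁻¹; fraction remaining f = e^(−kτ) = e^(−0.057762×33) ≈ 0.1487.
Single-dose peak C₀ = D/Vd = 1238/270 ≈ 4.585 mg/L.
Steady-state trough Cmin,ss = C₀·f/(1−f) ≈ 4.585 × 0.1487/0.8513 ≈ 0.801 mg/L.
Trough 0.8 mg/L vs MEC 1 mg/L: subtherapeutic.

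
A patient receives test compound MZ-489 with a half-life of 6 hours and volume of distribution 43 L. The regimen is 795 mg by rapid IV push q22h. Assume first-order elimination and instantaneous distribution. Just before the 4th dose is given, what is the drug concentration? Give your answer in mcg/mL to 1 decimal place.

f = (1/2)^(τ/t½) = (1/2)^(22/6) ≈ 0.0787.
C₀ = D/Vd = 795/43 ≈ 18.488 mcg/mL.
Before the 4th dose, 3 doses have been given. Superposition: Cmin = C₀·(f + f² + … + f^3).
≈ 18.488 × (0.0787 + 0.0062 + 0.0005) ≈ 18.488 × 0.0854 ≈ 1.579 mcg/mL.

1.6 mcg/mL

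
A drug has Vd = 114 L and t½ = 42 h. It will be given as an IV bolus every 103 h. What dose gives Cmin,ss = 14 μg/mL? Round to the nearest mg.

7139 mg

τ/t½ = 103/42 ≈ 2.4524, so f = (1/2)^(103/42) ≈ 0.182709.
Cmin,ss = (D/Vd)·f/(1−f), so D = Cmin,ss·Vd·(1−f)/f.
D = 14 × 114 × (1−f)/f ≈ 14 × 114 × 4.47318 ≈ 7139.20 mg.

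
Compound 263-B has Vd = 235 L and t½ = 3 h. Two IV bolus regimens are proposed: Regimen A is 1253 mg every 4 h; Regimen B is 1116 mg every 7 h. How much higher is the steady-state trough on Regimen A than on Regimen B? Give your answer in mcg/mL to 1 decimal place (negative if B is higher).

Regimen A: f = (1/2)^(4/3) ≈ 0.3969; Cmin,ss = (1253/235)·f/(1−f) ≈ 3.509 mcg/mL.
Regimen B: f = (1/2)^(7/3) ≈ 0.1984; Cmin,ss = (1116/235)·f/(1−f) ≈ 1.175 mcg/mL.
Difference ≈ 3.509 − 1.175 ≈ 2.334 mcg/mL.

2.3 mcg/mL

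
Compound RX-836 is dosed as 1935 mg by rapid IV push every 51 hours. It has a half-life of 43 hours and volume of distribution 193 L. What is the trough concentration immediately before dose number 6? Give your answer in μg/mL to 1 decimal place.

7.7 μg/mL

f = (1/2)^(τ/t½) = (1/2)^(51/43) ≈ 0.4395.
C₀ = D/Vd = 1935/193 ≈ 10.026 μg/mL.
Before the 6th dose, 5 doses have been given. Superposition: Cmin = C₀·(f + f² + … + f^5).
≈ 10.026 × (0.4395 + 0.1932 + 0.0849 + 0.0373 + 0.0164) ≈ 10.026 × 0.7713 ≈ 7.733 μg/mL.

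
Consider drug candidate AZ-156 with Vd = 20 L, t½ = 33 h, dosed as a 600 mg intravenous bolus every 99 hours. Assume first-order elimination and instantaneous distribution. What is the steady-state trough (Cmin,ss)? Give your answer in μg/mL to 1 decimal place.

τ = 99 h = 3 half-lives, so f = (1/2)^3 = 0.125.
At steady state, R = 1/(1 − 0.125) = 8/7.
Single-dose peak C₀ = D/Vd = 600/20 = 30 μg/mL.
Steady-state peak Cmax,ss = C₀·R = 30 × 8/7 ≈ 34.286 μg/mL.
Steady-state trough Cmin,ss = Cmax,ss·f ≈ 34.286 × 0.125 ≈ 4.286 μg/mL.

4.3 μg/mL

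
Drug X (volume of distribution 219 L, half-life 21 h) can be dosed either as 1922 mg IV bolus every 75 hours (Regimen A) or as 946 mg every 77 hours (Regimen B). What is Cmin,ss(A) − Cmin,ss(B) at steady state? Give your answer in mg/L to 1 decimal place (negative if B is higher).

Regimen A: f = (1/2)^(75/21) ≈ 0.0841; Cmin,ss = (1922/219)·f/(1−f) ≈ 0.806 mg/L.
Regimen B: f = (1/2)^(77/21) ≈ 0.0787; Cmin,ss = (946/219)·f/(1−f) ≈ 0.369 mg/L.
Difference ≈ 0.806 − 0.369 ≈ 0.437 mg/L.

0.4 mg/L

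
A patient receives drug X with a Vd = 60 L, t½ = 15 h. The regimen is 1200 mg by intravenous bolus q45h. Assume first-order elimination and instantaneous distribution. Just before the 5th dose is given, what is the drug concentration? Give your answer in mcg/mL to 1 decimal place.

f = (1/2)^(τ/t½) = (1/2)^(45/15) ≈ 0.1250.
C₀ = D/Vd = 1200/60 ≈ 20.000 mcg/mL.
Before the 5th dose, 4 doses have been given. Superposition: Cmin = C₀·(f + f² + … + f^4).
≈ 20.000 × (0.1250 + 0.0156 + 0.0020 + 0.0002) ≈ 20.000 × 0.1428 ≈ 2.856 mcg/mL.

2.9 mcg/mL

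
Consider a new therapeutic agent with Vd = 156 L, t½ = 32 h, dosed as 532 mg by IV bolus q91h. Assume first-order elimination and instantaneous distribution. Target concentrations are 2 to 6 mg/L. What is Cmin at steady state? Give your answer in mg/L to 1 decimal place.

τ/t½ = 91/32 ≈ 2.8438, so fraction remaining f = (1/2)^(91/32) ≈ 0.1393.
At steady state, accumulation factor R = 1/(1 − e^(−kτ)) ≈ 1.1618.
Single-dose peak C₀ = D/Vd = 532/156 ≈ 3.410 mg/L.
Steady-state peak Cmax,ss = C₀·R ≈ 3.410 × 1.1618 ≈ 3.962 mg/L.
One interval later, Cmin,ss = Cmax,ss·e^(−kτ) ≈ 3.962 × 0.1393 ≈ 0.552 mg/L.
Trough 0.6 mg/L vs MEC 2 mg/L: subtherapeutic.

0.6 mg/L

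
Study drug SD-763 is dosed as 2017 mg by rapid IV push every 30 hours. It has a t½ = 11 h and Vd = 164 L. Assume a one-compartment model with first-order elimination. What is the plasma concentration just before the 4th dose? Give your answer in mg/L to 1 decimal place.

f = (1/2)^(τ/t½) = (1/2)^(30/11) ≈ 0.1510.
C₀ = D/Vd = 2017/164 ≈ 12.299 mg/L.
Before the 4th dose, 3 doses have been given. Superposition: Cmin = C₀·(f + f² + … + f^3).
≈ 12.299 × (0.1510 + 0.0228 + 0.0034) ≈ 12.299 × 0.1772 ≈ 2.179 mg/L.

2.2 mg/L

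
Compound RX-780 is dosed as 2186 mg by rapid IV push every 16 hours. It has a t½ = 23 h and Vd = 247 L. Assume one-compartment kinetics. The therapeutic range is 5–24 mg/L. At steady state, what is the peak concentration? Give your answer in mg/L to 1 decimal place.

k = ln2/t½ = ln2/23 ≈ 0.030137 h⁻¹; fraction remaining f = e^(−kτ) = e^(−0.030137×16) ≈ 0.6174.
At steady state, accumulation factor R = 1/(1 − e^(−kτ)) ≈ 2.6137.
Single-dose peak C₀ = D/Vd = 2186/247 ≈ 8.850 mg/L.
Cmax,ss = C₀/(1 − f) ≈ 8.850/0.3826 ≈ 23.131 mg/L.
Peak 23.1 mg/L vs MTC 24 mg/L: below toxic threshold.

23.1 mg/L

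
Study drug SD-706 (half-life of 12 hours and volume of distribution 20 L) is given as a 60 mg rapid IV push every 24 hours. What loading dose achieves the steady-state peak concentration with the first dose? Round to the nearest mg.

f = (1/2)^(24/12) ≈ 0.250000; accumulation ratio R = 1/(1−f) ≈ 1.33333.
Loading dose to hit Cmax,ss on first dose: D_load = D_maint·R ≈ 60 × 1.33333 ≈ 80.00 mg.

80 mg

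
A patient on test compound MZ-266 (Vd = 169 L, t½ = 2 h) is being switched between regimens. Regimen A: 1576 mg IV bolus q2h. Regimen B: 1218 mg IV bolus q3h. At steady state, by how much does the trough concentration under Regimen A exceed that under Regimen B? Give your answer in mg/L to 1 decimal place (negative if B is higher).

Regimen A: f = (1/2)^(2/2) ≈ 0.5000; Cmin,ss = (1576/169)·f/(1−f) ≈ 9.325 mg/L.
Regimen B: f = (1/2)^(3/2) ≈ 0.3536; Cmin,ss = (1218/169)·f/(1−f) ≈ 3.942 mg/L.
Difference ≈ 9.325 − 3.942 ≈ 5.383 mg/L.

5.4 mg/L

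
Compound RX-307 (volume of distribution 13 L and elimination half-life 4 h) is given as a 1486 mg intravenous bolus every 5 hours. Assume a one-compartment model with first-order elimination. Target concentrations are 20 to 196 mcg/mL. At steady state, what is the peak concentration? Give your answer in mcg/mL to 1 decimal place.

197.2 mcg/mL

Over one 5-h interval, 5/4 ≈ 1.25 half-lives elapse, leaving f ≈ 0.4204 of each dose.
At steady state, accumulation factor R = 1/(1 − e^(−kτ)) ≈ 1.7253.
Each bolus raises the concentration by D/Vd = 1486/13 ≈ 114.308 mcg/mL.
Steady-state peak Cmax,ss = C₀·R ≈ 114.308 × 1.7253 ≈ 197.216 mcg/mL.
Peak 197.2 mcg/mL vs MTC 196 mcg/mL: exceeds toxic threshold.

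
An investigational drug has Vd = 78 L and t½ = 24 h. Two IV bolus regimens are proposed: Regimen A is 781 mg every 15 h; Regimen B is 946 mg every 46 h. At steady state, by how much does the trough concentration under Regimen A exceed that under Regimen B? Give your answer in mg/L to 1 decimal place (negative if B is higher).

14.1 mg/L

Regimen A: f = (1/2)^(15/24) ≈ 0.6484; Cmin,ss = (781/78)·f/(1−f) ≈ 18.465 mg/L.
Regimen B: f = (1/2)^(46/24) ≈ 0.2649; Cmin,ss = (946/78)·f/(1−f) ≈ 4.371 mg/L.
Difference ≈ 18.465 − 4.371 ≈ 14.094 mg/L.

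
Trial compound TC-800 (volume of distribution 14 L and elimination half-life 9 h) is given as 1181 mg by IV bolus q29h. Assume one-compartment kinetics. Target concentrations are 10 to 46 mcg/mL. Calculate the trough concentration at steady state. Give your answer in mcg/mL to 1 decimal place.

10.1 mcg/mL

k = ln2/t½ = ln2/9 ≈ 0.077016 h⁻¹; fraction remaining f = e^(−kτ) = e^(−0.077016×29) ≈ 0.1072.
At steady state, accumulation factor R = 1/(1 − e^(−kτ)) ≈ 1.1201.
Single-dose peak C₀ = D/Vd = 1181/14 ≈ 84.357 mcg/mL.
Cmax,ss = C₀/(1 − f) ≈ 84.357/0.8928 ≈ 94.486 mcg/mL.
One interval later, Cmin,ss = Cmax,ss·e^(−kτ) ≈ 94.486 × 0.1072 ≈ 10.129 mcg/mL.
Trough 10.1 mcg/mL vs MEC 10 mcg/mL: adequate.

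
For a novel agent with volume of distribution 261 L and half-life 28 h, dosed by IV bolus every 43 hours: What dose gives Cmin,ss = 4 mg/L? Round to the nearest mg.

τ/t½ = 43/28 ≈ 1.5357, so f = (1/2)^(43/28) ≈ 0.344909.
Cmin,ss = (D/Vd)·f/(1−f), so D = Cmin,ss·Vd·(1−f)/f.
D = 4 × 261 × (1−f)/f ≈ 4 × 261 × 1.89932 ≈ 1982.89 mg.

1983 mg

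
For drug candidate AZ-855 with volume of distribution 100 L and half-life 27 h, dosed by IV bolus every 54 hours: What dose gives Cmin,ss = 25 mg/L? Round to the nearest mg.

τ/t½ = 54/27 ≈ 2, so f = (1/2)^(54/27) ≈ 0.250000.
Cmin,ss = (D/Vd)·f/(1−f), so D = Cmin,ss·Vd·(1−f)/f.
D = 25 × 100 × (1−f)/f ≈ 25 × 100 × 3.00000 ≈ 7500.00 mg.

7500 mg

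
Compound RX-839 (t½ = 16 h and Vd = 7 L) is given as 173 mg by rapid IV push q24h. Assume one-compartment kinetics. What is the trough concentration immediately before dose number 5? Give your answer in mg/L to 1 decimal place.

13.3 mg/L

f = (1/2)^(τ/t½) = (1/2)^(24/16) ≈ 0.3536.
C₀ = D/Vd = 173/7 ≈ 24.714 mg/L.
Before the 5th dose, 4 doses have been given. Superposition: Cmin = C₀·(f + f² + … + f^4).
≈ 24.714 × (0.3536 + 0.1250 + 0.0442 + 0.0156) ≈ 24.714 × 0.5384 ≈ 13.306 mg/L.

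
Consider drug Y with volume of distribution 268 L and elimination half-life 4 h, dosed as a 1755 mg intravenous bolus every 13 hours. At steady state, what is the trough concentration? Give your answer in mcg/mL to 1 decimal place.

0.8 mcg/mL

Over one 13-h interval, 13/4 ≈ 3.25 half-lives elapse, leaving f ≈ 0.1051 of each dose.
Single-dose peak C₀ = D/Vd = 1755/268 ≈ 6.549 mcg/mL.
Steady-state trough Cmin,ss = C₀·f/(1−f) ≈ 6.549 × 0.1051/0.8949 ≈ 0.769 mcg/mL.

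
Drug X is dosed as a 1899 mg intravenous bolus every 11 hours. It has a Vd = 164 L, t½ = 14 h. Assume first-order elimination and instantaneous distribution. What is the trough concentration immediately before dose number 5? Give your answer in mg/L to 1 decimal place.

f = (1/2)^(τ/t½) = (1/2)^(11/14) ≈ 0.5801.
C₀ = D/Vd = 1899/164 ≈ 11.579 mg/L.
Before the 5th dose, 4 doses have been given. Superposition: Cmin = C₀·(f + f² + … + f^4).
≈ 11.579 × (0.5801 + 0.3365 + 0.1952 + 0.1132) ≈ 11.579 × 1.2250 ≈ 14.184 mg/L.

14.2 mg/L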